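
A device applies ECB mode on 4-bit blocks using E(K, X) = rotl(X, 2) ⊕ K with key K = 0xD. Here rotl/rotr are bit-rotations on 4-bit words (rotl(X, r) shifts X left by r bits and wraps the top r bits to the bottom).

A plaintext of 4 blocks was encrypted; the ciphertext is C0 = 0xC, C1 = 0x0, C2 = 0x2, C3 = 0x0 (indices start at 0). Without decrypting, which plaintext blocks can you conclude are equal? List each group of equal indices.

ECB encrypts each block independently with the same key, so equal ciphertext blocks imply equal plaintext blocks.
C1 = C3 = 0x0, so P1 = P3.

P1 = P3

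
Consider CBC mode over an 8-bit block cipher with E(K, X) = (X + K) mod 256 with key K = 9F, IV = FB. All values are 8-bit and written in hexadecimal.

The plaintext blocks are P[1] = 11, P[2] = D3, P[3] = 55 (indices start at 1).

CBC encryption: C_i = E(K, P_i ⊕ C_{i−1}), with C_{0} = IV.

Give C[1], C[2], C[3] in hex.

C[1]: P[1] ⊕ FB = EA; E(K, EA) = 89.
C[2]: P[2] ⊕ 89 = 5A; E(K, 5A) = F9.
C[3]: P[3] ⊕ F9 = AC; E(K, AC) = 4B.

C[1] = 89, C[2] = F9, C[3] = 4B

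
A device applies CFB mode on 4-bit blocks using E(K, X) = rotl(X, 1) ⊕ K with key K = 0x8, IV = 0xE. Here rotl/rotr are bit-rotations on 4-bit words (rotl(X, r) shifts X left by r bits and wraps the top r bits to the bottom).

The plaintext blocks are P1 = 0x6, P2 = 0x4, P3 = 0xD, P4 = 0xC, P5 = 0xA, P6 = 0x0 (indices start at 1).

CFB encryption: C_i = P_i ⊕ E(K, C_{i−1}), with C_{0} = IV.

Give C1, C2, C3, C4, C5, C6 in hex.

C1 = 0x3, C2 = 0xA, C3 = 0x0, C4 = 0x4, C5 = 0xA, C6 = 0xD

C1: E(K, 0xE) = 0x5; 0x6 ⊕ 0x5 = 0x3.
C2: E(K, 0x3) = 0xE; 0x4 ⊕ 0xE = 0xA.
C3: E(K, 0xA) = 0xD; 0xD ⊕ 0xD = 0x0.
C4: E(K, 0x0) = 0x8; 0xC ⊕ 0x8 = 0x4.
C5: E(K, 0x4) = 0x0; 0xA ⊕ 0x0 = 0xA.
C6: E(K, 0xA) = 0xD; 0x0 ⊕ 0xD = 0xD.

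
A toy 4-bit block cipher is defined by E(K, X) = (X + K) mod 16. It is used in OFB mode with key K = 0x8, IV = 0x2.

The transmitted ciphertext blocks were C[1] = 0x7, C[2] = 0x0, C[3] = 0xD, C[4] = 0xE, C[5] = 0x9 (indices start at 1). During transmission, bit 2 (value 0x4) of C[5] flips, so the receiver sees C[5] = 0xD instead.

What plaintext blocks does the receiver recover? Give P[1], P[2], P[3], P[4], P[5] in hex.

OFB decryption: S_i = E(K, S_{i−1}) with S_{0} = IV; P_i = C_i ⊕ S_i.
Only C[5] changed, to 0xD. In OFB, a change in C_i flips the same bit in P_i only; the keystream is unaffected. Decrypting the received ciphertext:
P[1]: S = E(K, 0x2) = 0xA; 0x7 ⊕ 0xA = 0xD.
P[2]: S = E(K, 0xA) = 0x2; 0x0 ⊕ 0x2 = 0x2.
P[3]: S = E(K, 0x2) = 0xA; 0xD ⊕ 0xA = 0x7.
P[4]: S = E(K, 0xA) = 0x2; 0xE ⊕ 0x2 = 0xC.
P[5]: S = E(K, 0x2) = 0xA; 0xD ⊕ 0xA = 0x7.
Blocks that differ from the original plaintext: P[5].

P[1] = 0xD, P[2] = 0x2, P[3] = 0x7, P[4] = 0xC, P[5] = 0x7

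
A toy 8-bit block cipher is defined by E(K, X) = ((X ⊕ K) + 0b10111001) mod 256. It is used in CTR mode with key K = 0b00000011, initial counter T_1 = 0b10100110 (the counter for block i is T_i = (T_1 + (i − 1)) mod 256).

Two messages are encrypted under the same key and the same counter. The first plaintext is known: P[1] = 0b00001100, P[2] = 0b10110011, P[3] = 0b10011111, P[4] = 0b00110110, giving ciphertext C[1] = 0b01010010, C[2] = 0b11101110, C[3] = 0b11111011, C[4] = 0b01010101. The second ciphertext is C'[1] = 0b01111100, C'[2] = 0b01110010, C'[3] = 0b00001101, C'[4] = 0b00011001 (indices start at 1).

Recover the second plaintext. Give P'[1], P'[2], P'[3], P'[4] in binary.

P'[1] = 0b00100010, P'[2] = 0b00101111, P'[3] = 0b01101001, P'[4] = 0b01111010

In CTR with a reused counter, both messages share the same keystream S_i, so C_i ⊕ C'_i = P_i ⊕ P'_i and thus P'_i = P_i ⊕ C_i ⊕ C'_i.
P'[1]: 0b00001100 ⊕ 0b01010010 ⊕ 0b01111100 = 0b00100010.
P'[2]: 0b10110011 ⊕ 0b11101110 ⊕ 0b01110010 = 0b00101111.
P'[3]: 0b10011111 ⊕ 0b11111011 ⊕ 0b00001101 = 0b01101001.
P'[4]: 0b00110110 ⊕ 0b01010101 ⊕ 0b00011001 = 0b01111010.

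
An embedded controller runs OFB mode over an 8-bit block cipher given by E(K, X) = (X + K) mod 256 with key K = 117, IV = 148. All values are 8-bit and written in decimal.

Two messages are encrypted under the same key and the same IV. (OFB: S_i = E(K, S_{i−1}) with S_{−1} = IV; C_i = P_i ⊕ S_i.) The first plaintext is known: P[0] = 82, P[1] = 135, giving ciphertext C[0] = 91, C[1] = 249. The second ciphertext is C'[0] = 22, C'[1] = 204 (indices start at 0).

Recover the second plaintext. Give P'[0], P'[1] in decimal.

P'[0] = 31, P'[1] = 178

In OFB with a reused IV, both messages share the same keystream S_i, so C_i ⊕ C'_i = P_i ⊕ P'_i and thus P'_i = P_i ⊕ C_i ⊕ C'_i.
P'[0]: 82 ⊕ 91 ⊕ 22 = 31.
P'[1]: 135 ⊕ 249 ⊕ 204 = 178.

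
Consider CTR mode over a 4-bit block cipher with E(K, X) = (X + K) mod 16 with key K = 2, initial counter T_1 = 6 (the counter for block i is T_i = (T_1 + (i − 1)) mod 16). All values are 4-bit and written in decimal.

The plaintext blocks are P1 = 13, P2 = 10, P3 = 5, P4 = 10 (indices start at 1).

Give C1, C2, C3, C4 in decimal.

CTR encryption: S_i = E(K, T_i) where T_i is the counter for block i; C_i = P_i ⊕ S_i.
C1: T = 6, S = E(K, T) = 8; 13 ⊕ 8 = 5.
C2: T = 7, S = E(K, T) = 9; 10 ⊕ 9 = 3.
C3: T = 8, S = E(K, T) = 10; 5 ⊕ 10 = 15.
C4: T = 9, S = E(K, T) = 11; 10 ⊕ 11 = 1.

C1 = 5, C2 = 3, C3 = 15, C4 = 1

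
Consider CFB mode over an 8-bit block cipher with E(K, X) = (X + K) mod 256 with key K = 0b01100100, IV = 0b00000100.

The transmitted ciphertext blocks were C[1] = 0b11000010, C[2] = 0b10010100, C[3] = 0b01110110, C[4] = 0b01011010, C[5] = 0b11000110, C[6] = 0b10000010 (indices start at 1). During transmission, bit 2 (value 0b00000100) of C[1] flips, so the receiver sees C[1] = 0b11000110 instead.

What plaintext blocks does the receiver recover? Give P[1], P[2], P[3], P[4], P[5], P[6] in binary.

P[1] = 0b10101110, P[2] = 0b10111110, P[3] = 0b10001110, P[4] = 0b10000000, P[5] = 0b01111000, P[6] = 0b10101000

CFB decryption: P_i = C_i ⊕ E(K, C_{i−1}), with C_{0} = IV.
Only C[1] changed, to 0b11000110. In CFB, a change in C_i flips the same bit in P_i and garbles P_{i+1}. Decrypting the received ciphertext:
P[1]: E(K, 0b00000100) = 0b01101000; 0b11000110 ⊕ 0b01101000 = 0b10101110.
P[2]: E(K, 0b11000110) = 0b00101010; 0b10010100 ⊕ 0b00101010 = 0b10111110.
P[3]: E(K, 0b10010100) = 0b11111000; 0b01110110 ⊕ 0b11111000 = 0b10001110.
P[4]: E(K, 0b01110110) = 0b11011010; 0b01011010 ⊕ 0b11011010 = 0b10000000.
P[5]: E(K, 0b01011010) = 0b10111110; 0b11000110 ⊕ 0b10111110 = 0b01111000.
P[6]: E(K, 0b11000110) = 0b00101010; 0b10000010 ⊕ 0b00101010 = 0b10101000.
Blocks that differ from the original plaintext: P[1], P[2].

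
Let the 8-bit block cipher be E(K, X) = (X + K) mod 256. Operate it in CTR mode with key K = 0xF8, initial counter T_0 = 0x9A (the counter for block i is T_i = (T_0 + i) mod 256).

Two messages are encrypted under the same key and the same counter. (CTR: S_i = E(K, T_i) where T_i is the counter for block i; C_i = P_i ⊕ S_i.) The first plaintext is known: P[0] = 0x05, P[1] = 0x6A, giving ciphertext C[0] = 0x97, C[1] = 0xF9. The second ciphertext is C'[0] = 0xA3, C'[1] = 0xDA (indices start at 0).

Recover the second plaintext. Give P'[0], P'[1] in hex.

In CTR with a reused counter, both messages share the same keystream S_i, so C_i ⊕ C'_i = P_i ⊕ P'_i and thus P'_i = P_i ⊕ C_i ⊕ C'_i.
P'[0]: 0x05 ⊕ 0x97 ⊕ 0xA3 = 0x31.
P'[1]: 0x6A ⊕ 0xF9 ⊕ 0xDA = 0x49.

P'[0] = 0x31, P'[1] = 0x49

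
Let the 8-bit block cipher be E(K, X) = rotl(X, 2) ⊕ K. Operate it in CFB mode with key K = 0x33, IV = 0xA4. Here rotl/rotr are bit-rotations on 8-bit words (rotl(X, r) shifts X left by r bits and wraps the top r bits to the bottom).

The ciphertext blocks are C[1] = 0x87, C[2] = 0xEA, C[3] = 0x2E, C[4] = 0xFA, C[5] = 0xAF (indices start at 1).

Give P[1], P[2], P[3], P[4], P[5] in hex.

CFB decryption: P_i = C_i ⊕ E(K, C_{i−1}), with C_{0} = IV.
P[1]: E(K, 0xA4) = 0xA1; 0x87 ⊕ 0xA1 = 0x26.
P[2]: E(K, 0x87) = 0x2D; 0xEA ⊕ 0x2D = 0xC7.
P[3]: E(K, 0xEA) = 0x98; 0x2E ⊕ 0x98 = 0xB6.
P[4]: E(K, 0x2E) = 0x8B; 0xFA ⊕ 0x8B = 0x71.
P[5]: E(K, 0xFA) = 0xD8; 0xAF ⊕ 0xD8 = 0x77.

P[1] = 0x26, P[2] = 0xC7, P[3] = 0xB6, P[4] = 0x71, P[5] = 0x77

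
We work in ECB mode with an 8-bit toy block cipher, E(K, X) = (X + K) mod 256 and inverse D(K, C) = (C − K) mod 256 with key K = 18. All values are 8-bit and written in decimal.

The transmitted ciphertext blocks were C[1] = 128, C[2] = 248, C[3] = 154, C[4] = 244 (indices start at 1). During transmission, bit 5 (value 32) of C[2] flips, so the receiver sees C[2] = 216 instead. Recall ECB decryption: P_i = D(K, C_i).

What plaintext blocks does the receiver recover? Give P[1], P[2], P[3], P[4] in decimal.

P[1] = 110, P[2] = 198, P[3] = 136, P[4] = 226

Only C[2] changed, to 216. In ECB, a change in C_i affects only P_i. Decrypting the received ciphertext:
P[1]: D(K, 128) = 110.
P[2]: D(K, 216) = 198.
P[3]: D(K, 154) = 136.
P[4]: D(K, 244) = 226.
Blocks that differ from the original plaintext: P[2].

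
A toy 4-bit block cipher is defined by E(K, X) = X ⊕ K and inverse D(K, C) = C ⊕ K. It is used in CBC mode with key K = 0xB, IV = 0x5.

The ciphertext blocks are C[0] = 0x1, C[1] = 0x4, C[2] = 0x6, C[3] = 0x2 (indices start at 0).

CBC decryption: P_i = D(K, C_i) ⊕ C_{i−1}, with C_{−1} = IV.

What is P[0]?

P[0]: D(K, 0x1) = 0xA; 0xA ⊕ 0x5 = 0xF.

P[0] = 0xF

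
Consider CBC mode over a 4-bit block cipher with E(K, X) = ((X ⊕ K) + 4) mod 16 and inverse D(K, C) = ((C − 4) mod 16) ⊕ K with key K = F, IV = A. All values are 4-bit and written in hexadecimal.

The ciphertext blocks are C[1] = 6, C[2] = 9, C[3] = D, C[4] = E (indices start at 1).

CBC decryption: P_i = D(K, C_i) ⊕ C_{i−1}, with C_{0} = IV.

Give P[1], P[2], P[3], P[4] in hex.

P[1] = 7, P[2] = C, P[3] = F, P[4] = 8

P[1]: D(K, 6) = D; D ⊕ A = 7.
P[2]: D(K, 9) = A; A ⊕ 6 = C.
P[3]: D(K, D) = 6; 6 ⊕ 9 = F.
P[4]: D(K, E) = 5; 5 ⊕ D = 8.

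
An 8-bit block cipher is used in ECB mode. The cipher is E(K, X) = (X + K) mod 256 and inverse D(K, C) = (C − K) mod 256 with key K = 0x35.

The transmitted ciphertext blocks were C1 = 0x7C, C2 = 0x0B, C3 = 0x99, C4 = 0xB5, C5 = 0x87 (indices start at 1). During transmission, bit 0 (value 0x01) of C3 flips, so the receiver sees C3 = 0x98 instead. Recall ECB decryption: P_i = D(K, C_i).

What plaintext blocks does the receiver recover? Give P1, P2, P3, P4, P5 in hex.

Only C3 changed, to 0x98. In ECB, a change in C_i affects only P_i. Decrypting the received ciphertext:
P1: D(K, 0x7C) = 0x47.
P2: D(K, 0x0B) = 0xD6.
P3: D(K, 0x98) = 0x63.
P4: D(K, 0xB5) = 0x80.
P5: D(K, 0x87) = 0x52.
Blocks that differ from the original plaintext: P3.

P1 = 0x47, P2 = 0xD6, P3 = 0x63, P4 = 0x80, P5 = 0x52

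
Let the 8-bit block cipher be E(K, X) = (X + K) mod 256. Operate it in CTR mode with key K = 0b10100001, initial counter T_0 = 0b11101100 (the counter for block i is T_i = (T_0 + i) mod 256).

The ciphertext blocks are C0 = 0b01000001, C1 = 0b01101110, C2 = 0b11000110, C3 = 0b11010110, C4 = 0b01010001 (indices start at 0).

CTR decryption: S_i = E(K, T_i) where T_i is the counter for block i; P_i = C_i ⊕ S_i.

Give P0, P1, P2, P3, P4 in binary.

P0: T = 0b11101100, S = E(K, T) = 0b10001101; 0b01000001 ⊕ 0b10001101 = 0b11001100.
P1: T = 0b11101101, S = E(K, T) = 0b10001110; 0b01101110 ⊕ 0b10001110 = 0b11100000.
P2: T = 0b11101110, S = E(K, T) = 0b10001111; 0b11000110 ⊕ 0b10001111 = 0b01001001.
P3: T = 0b11101111, S = E(K, T) = 0b10010000; 0b11010110 ⊕ 0b10010000 = 0b01000110.
P4: T = 0b11110000, S = E(K, T) = 0b10010001; 0b01010001 ⊕ 0b10010001 = 0b11000000.

P0 = 0b11001100, P1 = 0b11100000, P2 = 0b01001001, P3 = 0b01000110, P4 = 0b11000000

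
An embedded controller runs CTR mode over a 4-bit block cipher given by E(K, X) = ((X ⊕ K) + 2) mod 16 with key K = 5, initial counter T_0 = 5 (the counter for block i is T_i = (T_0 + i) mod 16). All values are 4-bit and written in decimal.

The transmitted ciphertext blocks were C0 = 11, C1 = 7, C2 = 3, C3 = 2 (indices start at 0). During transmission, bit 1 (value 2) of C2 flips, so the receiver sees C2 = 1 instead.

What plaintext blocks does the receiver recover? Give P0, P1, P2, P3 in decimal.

P0 = 9, P1 = 2, P2 = 5, P3 = 13

CTR decryption: S_i = E(K, T_i) where T_i is the counter for block i; P_i = C_i ⊕ S_i.
Only C2 changed, to 1. In CTR, a change in C_i flips the same bit in P_i only; the keystream is unaffected. Decrypting the received ciphertext:
P0: T = 5, S = E(K, T) = 2; 11 ⊕ 2 = 9.
P1: T = 6, S = E(K, T) = 5; 7 ⊕ 5 = 2.
P2: T = 7, S = E(K, T) = 4; 1 ⊕ 4 = 5.
P3: T = 8, S = E(K, T) = 15; 2 ⊕ 15 = 13.
Blocks that differ from the original plaintext: P2.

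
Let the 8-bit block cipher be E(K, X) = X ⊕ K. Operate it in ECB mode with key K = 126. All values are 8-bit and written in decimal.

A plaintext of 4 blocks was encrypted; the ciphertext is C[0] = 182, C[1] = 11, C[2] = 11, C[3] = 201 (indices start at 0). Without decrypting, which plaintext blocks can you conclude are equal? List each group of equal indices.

P[1] = P[2]

ECB encrypts each block independently with the same key, so equal ciphertext blocks imply equal plaintext blocks.
C[1] = C[2] = 11, so P[1] = P[2].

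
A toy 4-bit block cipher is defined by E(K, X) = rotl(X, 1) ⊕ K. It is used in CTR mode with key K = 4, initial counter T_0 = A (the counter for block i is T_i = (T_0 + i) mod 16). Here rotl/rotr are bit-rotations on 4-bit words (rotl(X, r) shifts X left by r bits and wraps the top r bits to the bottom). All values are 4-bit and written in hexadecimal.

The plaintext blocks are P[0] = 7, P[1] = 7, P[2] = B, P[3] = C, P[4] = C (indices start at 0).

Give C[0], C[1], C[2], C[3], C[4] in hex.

CTR encryption: S_i = E(K, T_i) where T_i is the counter for block i; C_i = P_i ⊕ S_i.
C[0]: T = A, S = E(K, T) = 1; 7 ⊕ 1 = 6.
C[1]: T = B, S = E(K, T) = 3; 7 ⊕ 3 = 4.
C[2]: T = C, S = E(K, T) = D; B ⊕ D = 6.
C[3]: T = D, S = E(K, T) = F; C ⊕ F = 3.
C[4]: T = E, S = E(K, T) = 9; C ⊕ 9 = 5.

C[0] = 6, C[1] = 4, C[2] = 6, C[3] = 3, C[4] = 5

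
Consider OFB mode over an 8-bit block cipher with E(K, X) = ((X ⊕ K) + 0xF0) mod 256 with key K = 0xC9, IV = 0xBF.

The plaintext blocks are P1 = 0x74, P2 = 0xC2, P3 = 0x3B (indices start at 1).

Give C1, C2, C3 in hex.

C1 = 0x12, C2 = 0x5D, C3 = 0x7D

OFB encryption: S_i = E(K, S_{i−1}) with S_{0} = IV; C_i = P_i ⊕ S_i.
C1: S = E(K, 0xBF) = 0x66; 0x74 ⊕ 0x66 = 0x12.
C2: S = E(K, 0x66) = 0x9F; 0xC2 ⊕ 0x9F = 0x5D.
C3: S = E(K, 0x9F) = 0x46; 0x3B ⊕ 0x46 = 0x7D.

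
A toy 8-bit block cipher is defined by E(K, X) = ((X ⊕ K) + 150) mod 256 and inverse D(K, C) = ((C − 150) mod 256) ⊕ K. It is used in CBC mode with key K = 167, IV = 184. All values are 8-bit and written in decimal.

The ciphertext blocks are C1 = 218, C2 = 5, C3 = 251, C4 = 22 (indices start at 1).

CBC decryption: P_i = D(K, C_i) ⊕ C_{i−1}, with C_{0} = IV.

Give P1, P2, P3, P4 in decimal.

P1 = 91, P2 = 18, P3 = 199, P4 = 220

P1: D(K, 218) = 227; 227 ⊕ 184 = 91.
P2: D(K, 5) = 200; 200 ⊕ 218 = 18.
P3: D(K, 251) = 194; 194 ⊕ 5 = 199.
P4: D(K, 22) = 39; 39 ⊕ 251 = 220.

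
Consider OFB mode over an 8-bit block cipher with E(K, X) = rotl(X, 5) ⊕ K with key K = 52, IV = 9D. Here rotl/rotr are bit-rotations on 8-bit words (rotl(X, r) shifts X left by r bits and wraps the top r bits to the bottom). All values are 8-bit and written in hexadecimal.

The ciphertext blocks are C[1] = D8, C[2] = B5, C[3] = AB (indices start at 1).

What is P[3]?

OFB decryption: S_i = E(K, S_{i−1}) with S_{0} = IV; P_i = C_i ⊕ S_i.
P[1]: S = E(K, 9D) = E1; D8 ⊕ E1 = 39.
P[2]: S = E(K, E1) = 6E; B5 ⊕ 6E = DB.
P[3]: S = E(K, 6E) = 9F; AB ⊕ 9F = 34.

P[3] = 34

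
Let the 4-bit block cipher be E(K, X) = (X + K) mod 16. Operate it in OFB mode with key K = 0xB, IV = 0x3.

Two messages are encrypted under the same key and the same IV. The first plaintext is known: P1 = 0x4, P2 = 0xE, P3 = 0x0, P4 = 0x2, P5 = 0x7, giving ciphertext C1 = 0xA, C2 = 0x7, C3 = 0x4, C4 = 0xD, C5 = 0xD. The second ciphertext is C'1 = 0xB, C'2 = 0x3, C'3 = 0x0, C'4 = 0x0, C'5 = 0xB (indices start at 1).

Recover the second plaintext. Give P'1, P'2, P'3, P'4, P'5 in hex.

P'1 = 0x5, P'2 = 0xA, P'3 = 0x4, P'4 = 0xF, P'5 = 0x1

In OFB with a reused IV, both messages share the same keystream S_i, so C_i ⊕ C'_i = P_i ⊕ P'_i and thus P'_i = P_i ⊕ C_i ⊕ C'_i.
P'1: 0x4 ⊕ 0xA ⊕ 0xB = 0x5.
P'2: 0xE ⊕ 0x7 ⊕ 0x3 = 0xA.
P'3: 0x0 ⊕ 0x4 ⊕ 0x0 = 0x4.
P'4: 0x2 ⊕ 0xD ⊕ 0x0 = 0xF.
P'5: 0x7 ⊕ 0xD ⊕ 0xB = 0x1.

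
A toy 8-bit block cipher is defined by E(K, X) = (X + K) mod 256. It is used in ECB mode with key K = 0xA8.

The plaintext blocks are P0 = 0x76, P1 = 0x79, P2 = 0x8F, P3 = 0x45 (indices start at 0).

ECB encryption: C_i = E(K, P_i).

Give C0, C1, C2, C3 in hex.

C0: E(K, 0x76) = 0x1E.
C1: E(K, 0x79) = 0x21.
C2: E(K, 0x8F) = 0x37.
C3: E(K, 0x45) = 0xED.

C0 = 0x1E, C1 = 0x21, C2 = 0x37, C3 = 0xED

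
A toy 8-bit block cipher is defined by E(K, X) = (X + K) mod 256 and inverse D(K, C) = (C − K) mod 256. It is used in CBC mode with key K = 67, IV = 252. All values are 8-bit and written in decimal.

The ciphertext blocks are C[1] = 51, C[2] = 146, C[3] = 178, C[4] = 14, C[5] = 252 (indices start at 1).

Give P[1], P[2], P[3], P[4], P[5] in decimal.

CBC decryption: P_i = D(K, C_i) ⊕ C_{i−1}, with C_{0} = IV.
P[1]: D(K, 51) = 240; 240 ⊕ 252 = 12.
P[2]: D(K, 146) = 79; 79 ⊕ 51 = 124.
P[3]: D(K, 178) = 111; 111 ⊕ 146 = 253.
P[4]: D(K, 14) = 203; 203 ⊕ 178 = 121.
P[5]: D(K, 252) = 185; 185 ⊕ 14 = 183.

P[1] = 12, P[2] = 124, P[3] = 253, P[4] = 121, P[5] = 183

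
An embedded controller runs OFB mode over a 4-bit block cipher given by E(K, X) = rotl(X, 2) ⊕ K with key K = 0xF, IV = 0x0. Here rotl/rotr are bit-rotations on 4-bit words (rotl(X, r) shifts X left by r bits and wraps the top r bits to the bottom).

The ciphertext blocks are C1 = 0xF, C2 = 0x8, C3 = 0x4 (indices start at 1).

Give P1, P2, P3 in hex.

P1 = 0x0, P2 = 0x8, P3 = 0xB

OFB decryption: S_i = E(K, S_{i−1}) with S_{0} = IV; P_i = C_i ⊕ S_i.
P1: S = E(K, 0x0) = 0xF; 0xF ⊕ 0xF = 0x0.
P2: S = E(K, 0xF) = 0x0; 0x8 ⊕ 0x0 = 0x8.
P3: S = E(K, 0x0) = 0xF; 0x4 ⊕ 0xF = 0xB.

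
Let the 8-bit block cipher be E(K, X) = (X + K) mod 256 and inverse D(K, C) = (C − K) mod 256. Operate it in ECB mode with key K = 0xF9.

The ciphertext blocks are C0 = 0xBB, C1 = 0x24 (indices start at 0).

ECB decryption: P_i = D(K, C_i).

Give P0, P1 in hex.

P0: D(K, 0xBB) = 0xC2.
P1: D(K, 0x24) = 0x2B.

P0 = 0xC2, P1 = 0x2B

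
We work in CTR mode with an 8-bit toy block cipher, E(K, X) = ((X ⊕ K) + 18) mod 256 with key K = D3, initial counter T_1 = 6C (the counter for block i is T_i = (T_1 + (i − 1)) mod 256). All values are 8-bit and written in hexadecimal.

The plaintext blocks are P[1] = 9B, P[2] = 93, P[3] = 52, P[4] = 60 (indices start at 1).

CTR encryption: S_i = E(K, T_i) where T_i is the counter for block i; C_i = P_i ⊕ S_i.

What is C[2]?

C[2] = 45

C[1]: T = 6C, S = E(K, T) = D7; 9B ⊕ D7 = 4C.
C[2]: T = 6D, S = E(K, T) = D6; 93 ⊕ D6 = 45.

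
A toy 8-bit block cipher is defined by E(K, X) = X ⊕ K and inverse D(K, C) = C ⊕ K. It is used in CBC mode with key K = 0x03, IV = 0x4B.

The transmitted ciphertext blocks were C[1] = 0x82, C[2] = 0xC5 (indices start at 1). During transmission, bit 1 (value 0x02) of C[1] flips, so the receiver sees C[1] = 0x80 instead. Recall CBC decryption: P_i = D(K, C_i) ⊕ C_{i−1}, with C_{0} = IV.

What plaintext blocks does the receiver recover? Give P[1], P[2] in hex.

Only C[1] changed, to 0x80. In CBC, a change in C_i garbles P_i and flips the same bit in P_{i+1}. Decrypting the received ciphertext:
P[1]: D(K, 0x80) = 0x83; 0x83 ⊕ 0x4B = 0xC8.
P[2]: D(K, 0xC5) = 0xC6; 0xC6 ⊕ 0x80 = 0x46.
Blocks that differ from the original plaintext: P[1], P[2].

P[1] = 0xC8, P[2] = 0x46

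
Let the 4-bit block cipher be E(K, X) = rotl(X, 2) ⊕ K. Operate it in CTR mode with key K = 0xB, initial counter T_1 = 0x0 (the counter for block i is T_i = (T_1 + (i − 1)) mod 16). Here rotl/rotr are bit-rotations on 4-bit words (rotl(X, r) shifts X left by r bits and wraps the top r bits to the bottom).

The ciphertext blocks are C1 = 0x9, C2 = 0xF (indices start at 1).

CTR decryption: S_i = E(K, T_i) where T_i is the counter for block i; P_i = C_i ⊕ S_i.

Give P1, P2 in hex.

P1 = 0x2, P2 = 0x0

P1: T = 0x0, S = E(K, T) = 0xB; 0x9 ⊕ 0xB = 0x2.
P2: T = 0x1, S = E(K, T) = 0xF; 0xF ⊕ 0xF = 0x0.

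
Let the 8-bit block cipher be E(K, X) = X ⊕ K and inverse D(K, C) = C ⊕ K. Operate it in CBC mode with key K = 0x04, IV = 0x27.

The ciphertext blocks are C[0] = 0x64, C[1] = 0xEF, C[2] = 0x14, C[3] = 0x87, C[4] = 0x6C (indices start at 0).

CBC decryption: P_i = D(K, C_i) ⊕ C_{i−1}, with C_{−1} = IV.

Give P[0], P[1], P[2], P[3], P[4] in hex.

P[0] = 0x47, P[1] = 0x8F, P[2] = 0xFF, P[3] = 0x97, P[4] = 0xEF

P[0]: D(K, 0x64) = 0x60; 0x60 ⊕ 0x27 = 0x47.
P[1]: D(K, 0xEF) = 0xEB; 0xEB ⊕ 0x64 = 0x8F.
P[2]: D(K, 0x14) = 0x10; 0x10 ⊕ 0xEF = 0xFF.
P[3]: D(K, 0x87) = 0x83; 0x83 ⊕ 0x14 = 0x97.
P[4]: D(K, 0x6C) = 0x68; 0x68 ⊕ 0x87 = 0xEF.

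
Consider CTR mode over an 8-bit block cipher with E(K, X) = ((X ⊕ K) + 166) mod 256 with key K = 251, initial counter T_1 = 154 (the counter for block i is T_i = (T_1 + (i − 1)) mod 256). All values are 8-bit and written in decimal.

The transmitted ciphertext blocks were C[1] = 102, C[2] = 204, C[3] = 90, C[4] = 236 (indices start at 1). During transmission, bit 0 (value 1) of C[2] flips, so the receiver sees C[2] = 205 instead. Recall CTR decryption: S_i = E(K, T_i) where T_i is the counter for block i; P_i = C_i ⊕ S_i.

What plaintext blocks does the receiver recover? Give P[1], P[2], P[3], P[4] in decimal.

P[1] = 97, P[2] = 203, P[3] = 87, P[4] = 224

Only C[2] changed, to 205. In CTR, a change in C_i flips the same bit in P_i only; the keystream is unaffected. Decrypting the received ciphertext:
P[1]: T = 154, S = E(K, T) = 7; 102 ⊕ 7 = 97.
P[2]: T = 155, S = E(K, T) = 6; 205 ⊕ 6 = 203.
P[3]: T = 156, S = E(K, T) = 13; 90 ⊕ 13 = 87.
P[4]: T = 157, S = E(K, T) = 12; 236 ⊕ 12 = 224.
Blocks that differ from the original plaintext: P[2].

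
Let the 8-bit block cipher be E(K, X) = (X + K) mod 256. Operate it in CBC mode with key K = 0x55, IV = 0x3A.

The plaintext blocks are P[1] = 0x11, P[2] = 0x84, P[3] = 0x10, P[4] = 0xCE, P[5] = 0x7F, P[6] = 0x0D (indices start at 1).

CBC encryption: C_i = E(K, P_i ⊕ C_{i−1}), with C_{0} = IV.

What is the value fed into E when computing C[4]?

0x50

C[1]: P[1] ⊕ 0x3A = 0x2B; E(K, 0x2B) = 0x80.
C[2]: P[2] ⊕ 0x80 = 0x04; E(K, 0x04) = 0x59.
C[3]: P[3] ⊕ 0x59 = 0x49; E(K, 0x49) = 0x9E.
C[4]: P[4] ⊕ 0x9E = 0x50; E(K, 0x50) = 0xA5.
So the input to E for block [4] is 0x50.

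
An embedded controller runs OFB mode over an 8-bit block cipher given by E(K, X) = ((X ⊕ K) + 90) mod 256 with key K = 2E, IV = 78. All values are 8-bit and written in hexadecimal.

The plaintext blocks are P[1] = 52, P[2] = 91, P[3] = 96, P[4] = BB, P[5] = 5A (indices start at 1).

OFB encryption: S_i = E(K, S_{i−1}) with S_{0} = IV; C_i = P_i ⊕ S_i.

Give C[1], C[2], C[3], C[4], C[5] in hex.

C[1]: S = E(K, 78) = E6; 52 ⊕ E6 = B4.
C[2]: S = E(K, E6) = 58; 91 ⊕ 58 = C9.
C[3]: S = E(K, 58) = 06; 96 ⊕ 06 = 90.
C[4]: S = E(K, 06) = B8; BB ⊕ B8 = 03.
C[5]: S = E(K, B8) = 26; 5A ⊕ 26 = 7C.

C[1] = B4, C[2] = C9, C[3] = 90, C[4] = 03, C[5] = 7C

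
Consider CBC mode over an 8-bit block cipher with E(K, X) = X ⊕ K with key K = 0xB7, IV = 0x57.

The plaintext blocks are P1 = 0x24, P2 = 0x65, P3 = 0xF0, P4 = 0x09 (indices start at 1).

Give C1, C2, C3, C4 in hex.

C1 = 0xC4, C2 = 0x16, C3 = 0x51, C4 = 0xEF

CBC encryption: C_i = E(K, P_i ⊕ C_{i−1}), with C_{0} = IV.
C1: P1 ⊕ 0x57 = 0x73; E(K, 0x73) = 0xC4.
C2: P2 ⊕ 0xC4 = 0xA1; E(K, 0xA1) = 0x16.
C3: P3 ⊕ 0x16 = 0xE6; E(K, 0xE6) = 0x51.
C4: P4 ⊕ 0x51 = 0x58; E(K, 0x58) = 0xEF.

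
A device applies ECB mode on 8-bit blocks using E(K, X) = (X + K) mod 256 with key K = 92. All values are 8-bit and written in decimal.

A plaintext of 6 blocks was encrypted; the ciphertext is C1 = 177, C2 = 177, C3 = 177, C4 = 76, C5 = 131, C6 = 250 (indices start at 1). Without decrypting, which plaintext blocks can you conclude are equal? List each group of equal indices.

ECB encrypts each block independently with the same key, so equal ciphertext blocks imply equal plaintext blocks.
C1 = C2 = C3 = 177, so P1 = P2 = P3.

P1 = P2 = P3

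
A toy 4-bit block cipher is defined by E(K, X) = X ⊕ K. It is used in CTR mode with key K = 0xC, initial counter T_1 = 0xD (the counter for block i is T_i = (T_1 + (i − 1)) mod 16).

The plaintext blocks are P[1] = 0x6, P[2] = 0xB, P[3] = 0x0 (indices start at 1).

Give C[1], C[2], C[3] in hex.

C[1] = 0x7, C[2] = 0x9, C[3] = 0x3

CTR encryption: S_i = E(K, T_i) where T_i is the counter for block i; C_i = P_i ⊕ S_i.
C[1]: T = 0xD, S = E(K, T) = 0x1; 0x6 ⊕ 0x1 = 0x7.
C[2]: T = 0xE, S = E(K, T) = 0x2; 0xB ⊕ 0x2 = 0x9.
C[3]: T = 0xF, S = E(K, T) = 0x3; 0x0 ⊕ 0x3 = 0x3.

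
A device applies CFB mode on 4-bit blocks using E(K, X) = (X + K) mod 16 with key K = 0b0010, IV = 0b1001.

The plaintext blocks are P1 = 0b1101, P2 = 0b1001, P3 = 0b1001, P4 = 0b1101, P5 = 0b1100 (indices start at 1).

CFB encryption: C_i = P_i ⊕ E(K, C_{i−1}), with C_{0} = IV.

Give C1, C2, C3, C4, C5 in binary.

C1 = 0b0110, C2 = 0b0001, C3 = 0b1010, C4 = 0b0001, C5 = 0b1111

C1: E(K, 0b1001) = 0b1011; 0b1101 ⊕ 0b1011 = 0b0110.
C2: E(K, 0b0110) = 0b1000; 0b1001 ⊕ 0b1000 = 0b0001.
C3: E(K, 0b0001) = 0b0011; 0b1001 ⊕ 0b0011 = 0b1010.
C4: E(K, 0b1010) = 0b1100; 0b1101 ⊕ 0b1100 = 0b0001.
C5: E(K, 0b0001) = 0b0011; 0b1100 ⊕ 0b0011 = 0b1111.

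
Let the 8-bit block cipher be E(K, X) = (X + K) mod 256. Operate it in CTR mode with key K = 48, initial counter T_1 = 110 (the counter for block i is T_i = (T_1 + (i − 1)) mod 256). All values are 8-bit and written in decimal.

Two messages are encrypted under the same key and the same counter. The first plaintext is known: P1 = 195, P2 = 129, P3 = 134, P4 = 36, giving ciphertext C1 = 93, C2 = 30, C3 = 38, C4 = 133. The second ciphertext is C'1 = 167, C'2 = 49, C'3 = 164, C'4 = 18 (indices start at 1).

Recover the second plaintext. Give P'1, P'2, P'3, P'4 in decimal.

P'1 = 57, P'2 = 174, P'3 = 4, P'4 = 179

In CTR with a reused counter, both messages share the same keystream S_i, so C_i ⊕ C'_i = P_i ⊕ P'_i and thus P'_i = P_i ⊕ C_i ⊕ C'_i.
P'1: 195 ⊕ 93 ⊕ 167 = 57.
P'2: 129 ⊕ 30 ⊕ 49 = 174.
P'3: 134 ⊕ 38 ⊕ 164 = 4.
P'4: 36 ⊕ 133 ⊕ 18 = 179.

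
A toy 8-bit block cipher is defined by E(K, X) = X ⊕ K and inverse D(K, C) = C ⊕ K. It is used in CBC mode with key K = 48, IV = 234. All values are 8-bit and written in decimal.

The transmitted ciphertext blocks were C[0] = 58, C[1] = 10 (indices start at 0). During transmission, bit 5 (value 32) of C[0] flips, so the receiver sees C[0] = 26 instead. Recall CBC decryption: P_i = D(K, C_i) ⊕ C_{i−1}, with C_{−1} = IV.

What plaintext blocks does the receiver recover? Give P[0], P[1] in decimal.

Only C[0] changed, to 26. In CBC, a change in C_i garbles P_i and flips the same bit in P_{i+1}. Decrypting the received ciphertext:
P[0]: D(K, 26) = 42; 42 ⊕ 234 = 192.
P[1]: D(K, 10) = 58; 58 ⊕ 26 = 32.
Blocks that differ from the original plaintext: P[0], P[1].

P[0] = 192, P[1] = 32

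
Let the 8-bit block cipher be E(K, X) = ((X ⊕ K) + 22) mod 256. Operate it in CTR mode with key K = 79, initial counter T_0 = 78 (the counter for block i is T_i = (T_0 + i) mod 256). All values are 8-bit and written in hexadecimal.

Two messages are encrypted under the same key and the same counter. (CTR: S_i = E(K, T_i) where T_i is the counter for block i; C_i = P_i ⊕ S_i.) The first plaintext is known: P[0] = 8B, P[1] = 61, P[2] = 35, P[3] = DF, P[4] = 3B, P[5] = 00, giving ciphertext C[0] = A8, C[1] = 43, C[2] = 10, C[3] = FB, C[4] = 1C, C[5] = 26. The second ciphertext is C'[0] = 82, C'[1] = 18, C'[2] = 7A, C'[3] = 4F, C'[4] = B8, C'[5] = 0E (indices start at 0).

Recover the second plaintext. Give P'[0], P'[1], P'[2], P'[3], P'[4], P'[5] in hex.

In CTR with a reused counter, both messages share the same keystream S_i, so C_i ⊕ C'_i = P_i ⊕ P'_i and thus P'_i = P_i ⊕ C_i ⊕ C'_i.
P'[0]: 8B ⊕ A8 ⊕ 82 = A1.
P'[1]: 61 ⊕ 43 ⊕ 18 = 3A.
P'[2]: 35 ⊕ 10 ⊕ 7A = 5F.
P'[3]: DF ⊕ FB ⊕ 4F = 6B.
P'[4]: 3B ⊕ 1C ⊕ B8 = 9F.
P'[5]: 00 ⊕ 26 ⊕ 0E = 28.

P'[0] = A1, P'[1] = 3A, P'[2] = 5F, P'[3] = 6B, P'[4] = 9F, P'[5] = 28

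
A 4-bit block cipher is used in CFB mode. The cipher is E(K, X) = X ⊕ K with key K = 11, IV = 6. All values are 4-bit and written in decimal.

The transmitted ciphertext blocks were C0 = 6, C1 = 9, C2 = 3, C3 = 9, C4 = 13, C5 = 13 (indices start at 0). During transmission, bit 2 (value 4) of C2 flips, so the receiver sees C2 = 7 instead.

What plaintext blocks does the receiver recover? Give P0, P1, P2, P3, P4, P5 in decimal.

P0 = 11, P1 = 4, P2 = 5, P3 = 5, P4 = 15, P5 = 11

CFB decryption: P_i = C_i ⊕ E(K, C_{i−1}), with C_{−1} = IV.
Only C2 changed, to 7. In CFB, a change in C_i flips the same bit in P_i and garbles P_{i+1}. Decrypting the received ciphertext:
P0: E(K, 6) = 13; 6 ⊕ 13 = 11.
P1: E(K, 6) = 13; 9 ⊕ 13 = 4.
P2: E(K, 9) = 2; 7 ⊕ 2 = 5.
P3: E(K, 7) = 12; 9 ⊕ 12 = 5.
P4: E(K, 9) = 2; 13 ⊕ 2 = 15.
P5: E(K, 13) = 6; 13 ⊕ 6 = 11.
Blocks that differ from the original plaintext: P2, P3.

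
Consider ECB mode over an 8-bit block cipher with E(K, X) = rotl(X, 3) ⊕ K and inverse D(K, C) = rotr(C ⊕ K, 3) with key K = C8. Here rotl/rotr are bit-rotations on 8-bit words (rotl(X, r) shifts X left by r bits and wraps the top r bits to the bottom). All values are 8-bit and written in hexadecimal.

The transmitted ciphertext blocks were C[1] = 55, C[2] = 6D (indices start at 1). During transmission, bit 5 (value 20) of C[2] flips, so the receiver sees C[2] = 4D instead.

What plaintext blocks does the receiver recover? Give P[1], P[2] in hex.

ECB decryption: P_i = D(K, C_i).
Only C[2] changed, to 4D. In ECB, a change in C_i affects only P_i. Decrypting the received ciphertext:
P[1]: D(K, 55) = B3.
P[2]: D(K, 4D) = B0.
Blocks that differ from the original plaintext: P[2].

P[1] = B3, P[2] = B0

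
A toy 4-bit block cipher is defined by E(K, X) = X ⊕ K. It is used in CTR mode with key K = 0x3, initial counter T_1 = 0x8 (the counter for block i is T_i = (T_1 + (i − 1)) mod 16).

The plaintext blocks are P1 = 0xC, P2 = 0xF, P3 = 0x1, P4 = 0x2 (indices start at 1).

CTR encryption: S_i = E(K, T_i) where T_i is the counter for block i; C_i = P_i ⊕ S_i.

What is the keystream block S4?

C1: T = 0x8, S = E(K, T) = 0xB; 0xC ⊕ 0xB = 0x7.
C2: T = 0x9, S = E(K, T) = 0xA; 0xF ⊕ 0xA = 0x5.
C3: T = 0xA, S = E(K, T) = 0x9; 0x1 ⊕ 0x9 = 0x8.
C4: T = 0xB, S = E(K, T) = 0x8; 0x2 ⊕ 0x8 = 0xA.
So S4 = 0x8.

0x8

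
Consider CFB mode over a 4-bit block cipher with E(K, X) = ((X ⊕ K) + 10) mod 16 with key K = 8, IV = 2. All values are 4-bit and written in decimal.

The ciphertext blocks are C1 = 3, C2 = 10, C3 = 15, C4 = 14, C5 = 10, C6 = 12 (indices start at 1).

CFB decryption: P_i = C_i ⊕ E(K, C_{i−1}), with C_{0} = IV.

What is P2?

P2 = 15

P2: E(K, 3) = 5; 10 ⊕ 5 = 15.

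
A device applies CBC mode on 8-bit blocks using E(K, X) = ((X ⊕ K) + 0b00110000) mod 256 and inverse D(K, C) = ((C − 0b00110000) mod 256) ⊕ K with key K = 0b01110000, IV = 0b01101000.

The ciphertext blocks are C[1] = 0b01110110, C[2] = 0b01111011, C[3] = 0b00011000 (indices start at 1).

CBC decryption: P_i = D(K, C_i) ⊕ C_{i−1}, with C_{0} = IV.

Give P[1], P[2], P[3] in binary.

P[1]: D(K, 0b01110110) = 0b00110110; 0b00110110 ⊕ 0b01101000 = 0b01011110.
P[2]: D(K, 0b01111011) = 0b00111011; 0b00111011 ⊕ 0b01110110 = 0b01001101.
P[3]: D(K, 0b00011000) = 0b10011000; 0b10011000 ⊕ 0b01111011 = 0b11100011.

P[1] = 0b01011110, P[2] = 0b01001101, P[3] = 0b11100011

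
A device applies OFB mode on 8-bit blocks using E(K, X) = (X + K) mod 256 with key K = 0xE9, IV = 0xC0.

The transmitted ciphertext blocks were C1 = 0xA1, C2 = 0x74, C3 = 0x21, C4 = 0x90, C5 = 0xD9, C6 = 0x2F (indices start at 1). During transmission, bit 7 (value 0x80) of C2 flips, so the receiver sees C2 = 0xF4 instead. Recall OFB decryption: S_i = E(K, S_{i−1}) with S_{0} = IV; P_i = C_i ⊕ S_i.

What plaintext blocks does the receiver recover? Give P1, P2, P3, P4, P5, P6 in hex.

P1 = 0x08, P2 = 0x66, P3 = 0x5A, P4 = 0xF4, P5 = 0x94, P6 = 0x19

Only C2 changed, to 0xF4. In OFB, a change in C_i flips the same bit in P_i only; the keystream is unaffected. Decrypting the received ciphertext:
P1: S = E(K, 0xC0) = 0xA9; 0xA1 ⊕ 0xA9 = 0x08.
P2: S = E(K, 0xA9) = 0x92; 0xF4 ⊕ 0x92 = 0x66.
P3: S = E(K, 0x92) = 0x7B; 0x21 ⊕ 0x7B = 0x5A.
P4: S = E(K, 0x7B) = 0x64; 0x90 ⊕ 0x64 = 0xF4.
P5: S = E(K, 0x64) = 0x4D; 0xD9 ⊕ 0x4D = 0x94.
P6: S = E(K, 0x4D) = 0x36; 0x2F ⊕ 0x36 = 0x19.
Blocks that differ from the original plaintext: P2.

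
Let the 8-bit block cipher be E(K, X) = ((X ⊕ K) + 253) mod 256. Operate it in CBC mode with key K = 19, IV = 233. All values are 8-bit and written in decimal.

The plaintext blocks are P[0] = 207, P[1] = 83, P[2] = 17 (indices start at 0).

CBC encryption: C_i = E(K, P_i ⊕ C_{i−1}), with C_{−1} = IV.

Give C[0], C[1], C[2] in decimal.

C[0] = 50, C[1] = 111, C[2] = 106

C[0]: P[0] ⊕ 233 = 38; E(K, 38) = 50.
C[1]: P[1] ⊕ 50 = 97; E(K, 97) = 111.
C[2]: P[2] ⊕ 111 = 126; E(K, 126) = 106.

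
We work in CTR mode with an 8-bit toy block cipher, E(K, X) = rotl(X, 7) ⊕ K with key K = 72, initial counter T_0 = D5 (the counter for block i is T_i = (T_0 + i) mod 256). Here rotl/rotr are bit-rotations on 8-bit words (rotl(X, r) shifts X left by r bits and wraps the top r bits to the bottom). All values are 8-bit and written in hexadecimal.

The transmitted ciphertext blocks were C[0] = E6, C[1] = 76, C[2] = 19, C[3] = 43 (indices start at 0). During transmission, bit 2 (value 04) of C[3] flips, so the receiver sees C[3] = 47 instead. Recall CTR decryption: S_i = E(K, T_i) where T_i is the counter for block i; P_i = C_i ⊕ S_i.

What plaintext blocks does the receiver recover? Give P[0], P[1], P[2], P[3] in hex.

P[0] = 7E, P[1] = 6F, P[2] = 80, P[3] = 59

Only C[3] changed, to 47. In CTR, a change in C_i flips the same bit in P_i only; the keystream is unaffected. Decrypting the received ciphertext:
P[0]: T = D5, S = E(K, T) = 98; E6 ⊕ 98 = 7E.
P[1]: T = D6, S = E(K, T) = 19; 76 ⊕ 19 = 6F.
P[2]: T = D7, S = E(K, T) = 99; 19 ⊕ 99 = 80.
P[3]: T = D8, S = E(K, T) = 1E; 47 ⊕ 1E = 59.
Blocks that differ from the original plaintext: P[3].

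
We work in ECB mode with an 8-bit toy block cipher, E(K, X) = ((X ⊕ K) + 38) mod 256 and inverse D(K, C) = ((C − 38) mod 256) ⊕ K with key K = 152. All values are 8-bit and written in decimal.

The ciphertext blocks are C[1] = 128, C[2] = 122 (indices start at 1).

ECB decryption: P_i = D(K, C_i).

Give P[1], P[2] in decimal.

P[1]: D(K, 128) = 194.
P[2]: D(K, 122) = 204.

P[1] = 194, P[2] = 204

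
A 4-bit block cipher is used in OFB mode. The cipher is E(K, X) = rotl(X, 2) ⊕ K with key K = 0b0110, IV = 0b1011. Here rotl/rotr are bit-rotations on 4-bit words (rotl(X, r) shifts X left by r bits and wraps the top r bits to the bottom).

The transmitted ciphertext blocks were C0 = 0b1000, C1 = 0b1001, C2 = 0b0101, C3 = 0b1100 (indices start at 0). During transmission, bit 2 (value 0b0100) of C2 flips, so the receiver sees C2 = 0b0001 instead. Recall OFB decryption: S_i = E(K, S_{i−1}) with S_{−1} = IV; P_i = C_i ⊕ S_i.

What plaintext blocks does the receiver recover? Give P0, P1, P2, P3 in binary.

Only C2 changed, to 0b0001. In OFB, a change in C_i flips the same bit in P_i only; the keystream is unaffected. Decrypting the received ciphertext:
P0: S = E(K, 0b1011) = 0b1000; 0b1000 ⊕ 0b1000 = 0b0000.
P1: S = E(K, 0b1000) = 0b0100; 0b1001 ⊕ 0b0100 = 0b1101.
P2: S = E(K, 0b0100) = 0b0111; 0b0001 ⊕ 0b0111 = 0b0110.
P3: S = E(K, 0b0111) = 0b1011; 0b1100 ⊕ 0b1011 = 0b0111.
Blocks that differ from the original plaintext: P2.

P0 = 0b0000, P1 = 0b1101, P2 = 0b0110, P3 = 0b0111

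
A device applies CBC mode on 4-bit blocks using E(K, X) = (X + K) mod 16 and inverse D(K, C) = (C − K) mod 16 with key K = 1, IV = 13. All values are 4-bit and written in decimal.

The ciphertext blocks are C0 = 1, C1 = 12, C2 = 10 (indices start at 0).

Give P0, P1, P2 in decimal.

CBC decryption: P_i = D(K, C_i) ⊕ C_{i−1}, with C_{−1} = IV.
P0: D(K, 1) = 0; 0 ⊕ 13 = 13.
P1: D(K, 12) = 11; 11 ⊕ 1 = 10.
P2: D(K, 10) = 9; 9 ⊕ 12 = 5.

P0 = 13, P1 = 10, P2 = 5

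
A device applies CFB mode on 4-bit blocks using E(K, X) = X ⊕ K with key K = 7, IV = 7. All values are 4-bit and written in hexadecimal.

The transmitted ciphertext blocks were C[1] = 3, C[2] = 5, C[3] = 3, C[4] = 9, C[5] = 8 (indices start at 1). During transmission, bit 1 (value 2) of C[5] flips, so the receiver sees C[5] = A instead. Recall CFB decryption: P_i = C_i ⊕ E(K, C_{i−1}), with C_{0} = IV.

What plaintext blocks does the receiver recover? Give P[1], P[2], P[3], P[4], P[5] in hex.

P[1] = 3, P[2] = 1, P[3] = 1, P[4] = D, P[5] = 4

Only C[5] changed, to A. In CFB, a change in C_i flips the same bit in P_i and garbles P_{i+1}. Decrypting the received ciphertext:
P[1]: E(K, 7) = 0; 3 ⊕ 0 = 3.
P[2]: E(K, 3) = 4; 5 ⊕ 4 = 1.
P[3]: E(K, 5) = 2; 3 ⊕ 2 = 1.
P[4]: E(K, 3) = 4; 9 ⊕ 4 = D.
P[5]: E(K, 9) = E; A ⊕ E = 4.
Blocks that differ from the original plaintext: P[5].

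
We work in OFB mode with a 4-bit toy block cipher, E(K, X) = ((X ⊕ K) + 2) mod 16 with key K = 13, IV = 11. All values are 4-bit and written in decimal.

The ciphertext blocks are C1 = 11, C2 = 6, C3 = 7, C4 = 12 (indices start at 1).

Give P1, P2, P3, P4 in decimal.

OFB decryption: S_i = E(K, S_{i−1}) with S_{0} = IV; P_i = C_i ⊕ S_i.
P1: S = E(K, 11) = 8; 11 ⊕ 8 = 3.
P2: S = E(K, 8) = 7; 6 ⊕ 7 = 1.
P3: S = E(K, 7) = 12; 7 ⊕ 12 = 11.
P4: S = E(K, 12) = 3; 12 ⊕ 3 = 15.

P1 = 3, P2 = 1, P3 = 11, P4 = 15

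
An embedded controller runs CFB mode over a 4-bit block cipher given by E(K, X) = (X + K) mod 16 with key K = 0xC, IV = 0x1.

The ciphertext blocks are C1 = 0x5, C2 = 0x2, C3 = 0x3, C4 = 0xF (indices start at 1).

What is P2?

P2 = 0x3

CFB decryption: P_i = C_i ⊕ E(K, C_{i−1}), with C_{0} = IV.
P2: E(K, 0x5) = 0x1; 0x2 ⊕ 0x1 = 0x3.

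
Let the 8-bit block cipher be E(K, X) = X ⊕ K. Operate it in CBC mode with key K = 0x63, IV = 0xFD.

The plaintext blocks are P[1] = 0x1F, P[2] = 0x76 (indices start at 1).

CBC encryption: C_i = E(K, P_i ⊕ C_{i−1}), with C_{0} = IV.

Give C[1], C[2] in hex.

C[1]: P[1] ⊕ 0xFD = 0xE2; E(K, 0xE2) = 0x81.
C[2]: P[2] ⊕ 0x81 = 0xF7; E(K, 0xF7) = 0x94.

C[1] = 0x81, C[2] = 0x94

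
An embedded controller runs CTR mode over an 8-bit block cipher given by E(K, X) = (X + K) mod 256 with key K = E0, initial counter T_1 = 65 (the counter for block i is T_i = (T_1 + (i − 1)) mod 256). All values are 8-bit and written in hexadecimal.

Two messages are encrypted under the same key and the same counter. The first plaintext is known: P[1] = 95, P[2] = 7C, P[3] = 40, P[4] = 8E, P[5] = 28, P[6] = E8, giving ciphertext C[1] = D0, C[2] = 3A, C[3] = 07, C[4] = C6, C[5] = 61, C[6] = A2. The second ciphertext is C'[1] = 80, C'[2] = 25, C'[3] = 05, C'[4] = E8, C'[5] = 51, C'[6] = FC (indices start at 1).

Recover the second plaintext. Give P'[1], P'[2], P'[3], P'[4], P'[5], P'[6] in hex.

P'[1] = C5, P'[2] = 63, P'[3] = 42, P'[4] = A0, P'[5] = 18, P'[6] = B6

In CTR with a reused counter, both messages share the same keystream S_i, so C_i ⊕ C'_i = P_i ⊕ P'_i and thus P'_i = P_i ⊕ C_i ⊕ C'_i.
P'[1]: 95 ⊕ D0 ⊕ 80 = C5.
P'[2]: 7C ⊕ 3A ⊕ 25 = 63.
P'[3]: 40 ⊕ 07 ⊕ 05 = 42.
P'[4]: 8E ⊕ C6 ⊕ E8 = A0.
P'[5]: 28 ⊕ 61 ⊕ 51 = 18.
P'[6]: E8 ⊕ A2 ⊕ FC = B6.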